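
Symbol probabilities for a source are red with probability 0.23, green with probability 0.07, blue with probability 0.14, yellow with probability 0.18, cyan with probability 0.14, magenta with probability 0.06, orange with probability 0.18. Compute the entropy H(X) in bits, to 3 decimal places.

2.685 bits

H = −Σ pᵢ log₂ pᵢ.
−0.23·log₂(0.23) = 0.4877
−0.07·log₂(0.07) = 0.2686
−0.14·log₂(0.14) = 0.3971
−0.18·log₂(0.18) = 0.4453
−0.14·log₂(0.14) = 0.3971
−0.06·log₂(0.06) = 0.2435
−0.18·log₂(0.18) = 0.4453
Sum ≈ 2.6846 → 2.685 bits.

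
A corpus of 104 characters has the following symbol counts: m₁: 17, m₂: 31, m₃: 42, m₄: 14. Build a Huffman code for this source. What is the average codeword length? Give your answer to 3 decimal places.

Probabilities are the counts divided by 104.
Repeatedly combine the two least-probable nodes; the expected code length is the sum of the merged weights.
merge 7/52 + 17/104 → 31/104
merge 31/104 + 31/104 → 31/52
merge 21/52 + 31/52 → 1
L = 31/104 + 31/52 + 1 = 197/104 ≈ 1.894 bits/symbol.

1.894 bits/symbol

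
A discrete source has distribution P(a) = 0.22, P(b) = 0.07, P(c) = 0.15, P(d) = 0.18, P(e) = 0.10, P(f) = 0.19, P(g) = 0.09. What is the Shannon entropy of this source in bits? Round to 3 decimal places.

2.705 bits

H = −Σ pᵢ log₂ pᵢ.
−0.22·log₂(0.22) = 0.4806
−0.07·log₂(0.07) = 0.2686
−0.15·log₂(0.15) = 0.4105
−0.18·log₂(0.18) = 0.4453
−0.10·log₂(0.10) = 0.3322
−0.19·log₂(0.19) = 0.4552
−0.09·log₂(0.09) = 0.3127
Sum ≈ 2.7051 → 2.705 bits.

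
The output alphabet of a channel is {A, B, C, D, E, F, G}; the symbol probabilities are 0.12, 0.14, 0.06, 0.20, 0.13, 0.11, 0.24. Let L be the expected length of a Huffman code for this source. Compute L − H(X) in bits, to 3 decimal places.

Entropy H = −Σ p log₂ p ≈ 2.6992 bits.
Huffman merges: 3/50+11/100→17/100; 3/25+13/100→1/4; 7/50+17/100→31/100; 1/5+6/25→11/25; 1/4+31/100→14/25; 11/25+14/25→1. L = 273/100 ≈ 2.7300.
L − H = 2.7300 − 2.6992 = 0.031 bits.

0.031 bits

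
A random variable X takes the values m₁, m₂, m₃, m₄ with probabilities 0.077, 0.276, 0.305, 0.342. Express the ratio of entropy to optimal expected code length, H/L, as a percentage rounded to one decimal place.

92.5%

Entropy H = −Σ p log₂ p ≈ 1.8493 bits.
Huffman merges: 77/1000+69/250→353/1000; 61/200+171/500→647/1000; 353/1000+647/1000→1. L = 2 ≈ 2.0000.
Efficiency = H/L = 1.8493/2.0000 = 92.5%.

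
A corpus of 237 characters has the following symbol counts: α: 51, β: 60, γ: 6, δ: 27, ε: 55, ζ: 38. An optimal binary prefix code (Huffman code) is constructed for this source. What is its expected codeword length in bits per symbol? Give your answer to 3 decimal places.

2.439 bits/symbol

Probabilities are the counts divided by 237.
Repeatedly combine the two least-probable nodes; the expected code length is the sum of the merged weights.
merge 2/79 + 9/79 → 11/79
merge 11/79 + 38/237 → 71/237
merge 17/79 + 55/237 → 106/237
merge 20/79 + 71/237 → 131/237
merge 106/237 + 131/237 → 1
L = 11/79 + 71/237 + 106/237 + 131/237 + 1 = 578/237 ≈ 2.439 bits/symbol.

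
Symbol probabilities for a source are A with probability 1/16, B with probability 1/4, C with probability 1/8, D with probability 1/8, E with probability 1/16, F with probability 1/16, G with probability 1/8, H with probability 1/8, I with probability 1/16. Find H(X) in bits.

Each probability is a power of 1/2, so log₂(1/p) is an integer.
H = Σ p·log₂(1/p) = 1/16·4 + 1/4·2 + 1/8·3 + 1/8·3 + 1/16·4 + 1/16·4 + 1/8·3 + 1/8·3 + 1/16·4 = 3 bits.

3 bits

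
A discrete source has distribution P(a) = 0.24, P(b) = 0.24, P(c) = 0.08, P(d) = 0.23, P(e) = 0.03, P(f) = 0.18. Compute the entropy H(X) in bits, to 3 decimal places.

H = −Σ pᵢ log₂ pᵢ.
−0.24·log₂(0.24) = 0.4941
−0.24·log₂(0.24) = 0.4941
−0.08·log₂(0.08) = 0.2915
−0.23·log₂(0.23) = 0.4877
−0.03·log₂(0.03) = 0.1518
−0.18·log₂(0.18) = 0.4453
Sum ≈ 2.3645 → 2.365 bits.

2.365 bits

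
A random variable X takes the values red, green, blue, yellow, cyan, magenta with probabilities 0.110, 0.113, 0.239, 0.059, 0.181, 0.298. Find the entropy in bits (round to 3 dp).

H = −Σ pᵢ log₂ pᵢ.
−0.110·log₂(0.110) = 0.3503
−0.113·log₂(0.113) = 0.3555
−0.239·log₂(0.239) = 0.4935
−0.059·log₂(0.059) = 0.2409
−0.181·log₂(0.181) = 0.4463
−0.298·log₂(0.298) = 0.5205
Sum ≈ 2.4070 → 2.407 bits.

2.407 bits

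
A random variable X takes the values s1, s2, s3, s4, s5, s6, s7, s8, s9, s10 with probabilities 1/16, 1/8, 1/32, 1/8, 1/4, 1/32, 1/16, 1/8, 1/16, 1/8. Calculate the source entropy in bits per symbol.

3.0625 bits

Each probability is a power of 1/2, so log₂(1/p) is an integer.
H = Σ p·log₂(1/p) = 1/16·4 + 1/8·3 + 1/32·5 + 1/8·3 + 1/4·2 + 1/32·5 + 1/16·4 + 1/8·3 + 1/16·4 + 1/8·3 = 3.0625 bits.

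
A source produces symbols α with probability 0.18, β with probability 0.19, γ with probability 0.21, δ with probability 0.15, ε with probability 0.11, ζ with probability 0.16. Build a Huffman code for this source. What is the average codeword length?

Repeatedly combine the two least-probable nodes; the expected code length is the sum of the merged weights.
merge 11/100 + 3/20 → 13/50
merge 4/25 + 9/50 → 17/50
merge 19/100 + 21/100 → 2/5
merge 13/50 + 17/50 → 3/5
merge 2/5 + 3/5 → 1
L = 13/50 + 17/50 + 2/5 + 3/5 + 1 = 13/5 = 2.6 bits/symbol.

2.6 bits/symbol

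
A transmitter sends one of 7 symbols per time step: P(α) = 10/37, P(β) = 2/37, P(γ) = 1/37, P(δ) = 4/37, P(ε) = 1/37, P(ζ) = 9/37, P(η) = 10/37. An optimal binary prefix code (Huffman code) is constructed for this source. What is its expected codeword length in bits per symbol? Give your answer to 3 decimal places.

2.378 bits/symbol

Repeatedly combine the two least-probable nodes; the expected code length is the sum of the merged weights.
merge 1/37 + 1/37 → 2/37
merge 2/37 + 2/37 → 4/37
merge 4/37 + 4/37 → 8/37
merge 8/37 + 9/37 → 17/37
merge 10/37 + 10/37 → 20/37
merge 17/37 + 20/37 → 1
L = 2/37 + 4/37 + 8/37 + 17/37 + 20/37 + 1 = 88/37 ≈ 2.378 bits/symbol.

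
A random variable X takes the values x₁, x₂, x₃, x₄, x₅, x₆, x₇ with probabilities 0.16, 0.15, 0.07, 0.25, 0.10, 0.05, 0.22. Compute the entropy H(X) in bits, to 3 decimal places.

2.631 bits

H = −Σ pᵢ log₂ pᵢ.
−0.16·log₂(0.16) = 0.4230
−0.15·log₂(0.15) = 0.4105
−0.07·log₂(0.07) = 0.2686
−0.25·log₂(0.25) = 0.5000
−0.10·log₂(0.10) = 0.3322
−0.05·log₂(0.05) = 0.2161
−0.22·log₂(0.22) = 0.4806
Sum ≈ 2.6310 → 2.631 bits.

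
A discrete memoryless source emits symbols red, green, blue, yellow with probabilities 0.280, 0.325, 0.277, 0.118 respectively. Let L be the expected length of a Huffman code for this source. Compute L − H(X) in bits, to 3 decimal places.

0.082 bits

Entropy H = −Σ p log₂ p ≈ 1.9180 bits.
Huffman merges: 59/500+277/1000→79/200; 7/25+13/40→121/200; 79/200+121/200→1. L = 2 ≈ 2.0000.
L − H = 2.0000 − 1.9180 = 0.082 bits.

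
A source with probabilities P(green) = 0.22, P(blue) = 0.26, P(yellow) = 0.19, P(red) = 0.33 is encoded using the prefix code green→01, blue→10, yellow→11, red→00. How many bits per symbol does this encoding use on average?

L̄ = Σ pᵢ·ℓᵢ = 0.22·2 + 0.26·2 + 0.19·2 + 0.33·2 = 2 bits/symbol.

2 bits/symbol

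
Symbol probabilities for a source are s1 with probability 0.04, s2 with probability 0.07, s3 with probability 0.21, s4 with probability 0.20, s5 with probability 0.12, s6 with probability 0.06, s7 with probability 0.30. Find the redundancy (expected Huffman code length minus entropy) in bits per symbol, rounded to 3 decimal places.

0.037 bits

Entropy H = −Σ p log₂ p ≈ 2.5232 bits.
Huffman merges: 1/25+3/50→1/10; 7/100+1/10→17/100; 3/25+17/100→29/100; 1/5+21/100→41/100; 29/100+3/10→59/100; 41/100+59/100→1. L = 64/25 ≈ 2.5600.
L − H = 2.5600 − 2.5232 = 0.037 bits.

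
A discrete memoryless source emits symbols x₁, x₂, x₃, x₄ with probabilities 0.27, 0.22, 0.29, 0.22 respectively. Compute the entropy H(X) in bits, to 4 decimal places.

H = −Σ pᵢ log₂ pᵢ.
−0.27·log₂(0.27) = 0.5100
−0.22·log₂(0.22) = 0.4806
−0.29·log₂(0.29) = 0.5179
−0.22·log₂(0.22) = 0.4806
Sum ≈ 1.9891 → 1.9891 bits.

1.9891 bits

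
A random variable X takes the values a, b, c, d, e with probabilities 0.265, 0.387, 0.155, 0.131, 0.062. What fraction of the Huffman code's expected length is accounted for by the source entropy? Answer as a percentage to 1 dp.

Entropy H = −Σ p log₂ p ≈ 2.0875 bits.
Huffman merges: 31/500+131/1000→193/1000; 31/200+193/1000→87/250; 53/200+87/250→613/1000; 387/1000+613/1000→1. L = 1077/500 ≈ 2.1540.
Efficiency = H/L = 2.0875/2.1540 = 96.9%.

96.9%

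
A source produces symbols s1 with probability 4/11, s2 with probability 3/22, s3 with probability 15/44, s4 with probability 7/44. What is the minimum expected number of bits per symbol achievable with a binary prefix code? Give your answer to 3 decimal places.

1.932 bits/symbol

Repeatedly combine the two least-probable nodes; the expected code length is the sum of the merged weights.
merge 3/22 + 7/44 → 13/44
merge 13/44 + 15/44 → 7/11
merge 4/11 + 7/11 → 1
L = 13/44 + 7/11 + 1 = 85/44 ≈ 1.932 bits/symbol.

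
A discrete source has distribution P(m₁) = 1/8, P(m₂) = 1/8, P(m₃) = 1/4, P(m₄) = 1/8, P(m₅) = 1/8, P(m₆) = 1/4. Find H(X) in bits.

2.5 bits

Each probability is a power of 1/2, so log₂(1/p) is an integer.
H = Σ p·log₂(1/p) = 1/8·3 + 1/8·3 + 1/4·2 + 1/8·3 + 1/8·3 + 1/4·2 = 2.5 bits.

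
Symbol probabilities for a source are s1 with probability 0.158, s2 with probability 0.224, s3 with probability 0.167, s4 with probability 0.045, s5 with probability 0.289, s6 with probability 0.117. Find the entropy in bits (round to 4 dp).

2.4163 bits

H = −Σ pᵢ log₂ pᵢ.
−0.158·log₂(0.158) = 0.4206
−0.224·log₂(0.224) = 0.4835
−0.167·log₂(0.167) = 0.4312
−0.045·log₂(0.045) = 0.2013
−0.289·log₂(0.289) = 0.5176
−0.117·log₂(0.117) = 0.3622
Sum ≈ 2.4163 → 2.4163 bits.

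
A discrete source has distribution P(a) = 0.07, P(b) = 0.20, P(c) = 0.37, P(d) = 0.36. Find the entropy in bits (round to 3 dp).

H = −Σ pᵢ log₂ pᵢ.
−0.07·log₂(0.07) = 0.2686
−0.20·log₂(0.20) = 0.4644
−0.37·log₂(0.37) = 0.5307
−0.36·log₂(0.36) = 0.5306
Sum ≈ 1.7943 → 1.794 bits.

1.794 bits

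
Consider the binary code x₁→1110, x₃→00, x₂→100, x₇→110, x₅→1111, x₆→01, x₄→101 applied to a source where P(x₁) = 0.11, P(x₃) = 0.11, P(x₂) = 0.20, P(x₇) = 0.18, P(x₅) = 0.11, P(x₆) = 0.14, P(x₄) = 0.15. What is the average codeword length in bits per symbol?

2.97 bits/symbol

L̄ = Σ pᵢ·ℓᵢ = 0.11·4 + 0.11·2 + 0.20·3 + 0.18·3 + 0.11·4 + 0.14·2 + 0.15·3 = 2.97 bits/symbol.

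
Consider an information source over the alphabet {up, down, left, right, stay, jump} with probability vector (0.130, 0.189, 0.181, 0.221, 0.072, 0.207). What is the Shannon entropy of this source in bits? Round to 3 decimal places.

2.508 bits

H = −Σ pᵢ log₂ pᵢ.
−0.130·log₂(0.130) = 0.3826
−0.189·log₂(0.189) = 0.4543
−0.181·log₂(0.181) = 0.4463
−0.221·log₂(0.221) = 0.4813
−0.072·log₂(0.072) = 0.2733
−0.207·log₂(0.207) = 0.4704
Sum ≈ 2.5082 → 2.508 bits.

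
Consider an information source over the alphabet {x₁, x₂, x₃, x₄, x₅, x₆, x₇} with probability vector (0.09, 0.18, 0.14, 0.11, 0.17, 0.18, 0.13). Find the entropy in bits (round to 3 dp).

2.768 bits

H = −Σ pᵢ log₂ pᵢ.
−0.09·log₂(0.09) = 0.3127
−0.18·log₂(0.18) = 0.4453
−0.14·log₂(0.14) = 0.3971
−0.11·log₂(0.11) = 0.3503
−0.17·log₂(0.17) = 0.4346
−0.18·log₂(0.18) = 0.4453
−0.13·log₂(0.13) = 0.3826
Sum ≈ 2.7679 → 2.768 bits.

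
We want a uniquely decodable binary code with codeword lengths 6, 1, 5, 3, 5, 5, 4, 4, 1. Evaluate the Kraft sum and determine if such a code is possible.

1.359375; no

With common denominator 2^6 = 64: Σ 2^(−ℓᵢ) = 1/64 + 32/64 + 2/64 + 8/64 + 2/64 + 2/64 + 4/64 + 4/64 + 32/64 = 87/64 = 1.359375.
Kraft's inequality requires Σ ≤ 1; here Σ = 1.359375 > 1, so no such prefix code exists.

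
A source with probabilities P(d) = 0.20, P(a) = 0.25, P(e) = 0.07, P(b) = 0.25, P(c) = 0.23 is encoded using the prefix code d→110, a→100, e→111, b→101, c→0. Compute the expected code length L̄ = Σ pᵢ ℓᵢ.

L̄ = Σ pᵢ·ℓᵢ = 0.20·3 + 0.25·3 + 0.07·3 + 0.25·3 + 0.23·1 = 2.54 bits/symbol.

2.54 bits/symbol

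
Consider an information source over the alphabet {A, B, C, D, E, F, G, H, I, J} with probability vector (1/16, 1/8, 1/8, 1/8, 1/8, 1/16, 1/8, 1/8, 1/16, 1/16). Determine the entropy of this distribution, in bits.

Each probability is a power of 1/2, so log₂(1/p) is an integer.
H = Σ p·log₂(1/p) = 1/16·4 + 1/8·3 + 1/8·3 + 1/8·3 + 1/8·3 + 1/16·4 + 1/8·3 + 1/8·3 + 1/16·4 + 1/16·4 = 3.25 bits.

3.25 bits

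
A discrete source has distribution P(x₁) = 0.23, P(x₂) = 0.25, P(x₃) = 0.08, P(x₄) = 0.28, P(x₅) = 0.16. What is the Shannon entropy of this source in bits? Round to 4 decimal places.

2.2164 bits

H = −Σ pᵢ log₂ pᵢ.
−0.23·log₂(0.23) = 0.4877
−0.25·log₂(0.25) = 0.5000
−0.08·log₂(0.08) = 0.2915
−0.28·log₂(0.28) = 0.5142
−0.16·log₂(0.16) = 0.4230
Sum ≈ 2.2164 → 2.2164 bits.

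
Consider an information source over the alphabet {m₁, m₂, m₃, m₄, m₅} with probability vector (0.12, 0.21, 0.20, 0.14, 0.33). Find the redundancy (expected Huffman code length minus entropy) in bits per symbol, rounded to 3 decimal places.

0.031 bits

Entropy H = −Σ p log₂ p ≈ 2.2292 bits.
Huffman merges: 3/25+7/50→13/50; 1/5+21/100→41/100; 13/50+33/100→59/100; 41/100+59/100→1. L = 113/50 ≈ 2.2600.
L − H = 2.2600 − 2.2292 = 0.031 bits.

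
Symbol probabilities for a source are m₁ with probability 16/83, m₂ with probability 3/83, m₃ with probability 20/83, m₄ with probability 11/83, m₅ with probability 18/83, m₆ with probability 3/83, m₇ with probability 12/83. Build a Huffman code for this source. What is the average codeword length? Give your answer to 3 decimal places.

2.614 bits/symbol

Repeatedly combine the two least-probable nodes; the expected code length is the sum of the merged weights.
merge 3/83 + 3/83 → 6/83
merge 6/83 + 11/83 → 17/83
merge 12/83 + 16/83 → 28/83
merge 17/83 + 18/83 → 35/83
merge 20/83 + 28/83 → 48/83
merge 35/83 + 48/83 → 1
L = 6/83 + 17/83 + 28/83 + 35/83 + 48/83 + 1 = 217/83 ≈ 2.614 bits/symbol.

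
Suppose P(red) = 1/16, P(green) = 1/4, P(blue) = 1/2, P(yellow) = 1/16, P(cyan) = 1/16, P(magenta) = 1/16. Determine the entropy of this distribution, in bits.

2 bits

Each probability is a power of 1/2, so log₂(1/p) is an integer.
H = Σ p·log₂(1/p) = 1/16·4 + 1/4·2 + 1/2·1 + 1/16·4 + 1/16·4 + 1/16·4 = 2 bits.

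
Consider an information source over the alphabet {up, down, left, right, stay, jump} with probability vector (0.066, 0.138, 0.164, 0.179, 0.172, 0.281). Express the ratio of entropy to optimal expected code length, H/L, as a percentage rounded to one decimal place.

Entropy H = −Σ p log₂ p ≈ 2.4765 bits.
Huffman merges: 33/500+69/500→51/250; 41/250+43/250→42/125; 179/1000+51/250→383/1000; 281/1000+42/125→617/1000; 383/1000+617/1000→1. L = 127/50 ≈ 2.5400.
Efficiency = H/L = 2.4765/2.5400 = 97.5%.

97.5%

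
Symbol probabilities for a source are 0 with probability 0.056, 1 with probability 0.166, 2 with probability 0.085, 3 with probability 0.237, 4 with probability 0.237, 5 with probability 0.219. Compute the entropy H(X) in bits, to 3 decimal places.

2.430 bits

H = −Σ pᵢ log₂ pᵢ.
−0.056·log₂(0.056) = 0.2329
−0.166·log₂(0.166) = 0.4301
−0.085·log₂(0.085) = 0.3023
−0.237·log₂(0.237) = 0.4923
−0.237·log₂(0.237) = 0.4923
−0.219·log₂(0.219) = 0.4798
Sum ≈ 2.4296 → 2.430 bits.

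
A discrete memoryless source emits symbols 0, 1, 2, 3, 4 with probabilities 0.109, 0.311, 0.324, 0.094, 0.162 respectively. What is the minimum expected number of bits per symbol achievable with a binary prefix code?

Repeatedly combine the two least-probable nodes; the expected code length is the sum of the merged weights.
merge 47/500 + 109/1000 → 203/1000
merge 81/500 + 203/1000 → 73/200
merge 311/1000 + 81/250 → 127/200
merge 73/200 + 127/200 → 1
L = 203/1000 + 73/200 + 127/200 + 1 = 2203/1000 = 2.203 bits/symbol.

2.203 bits/symbol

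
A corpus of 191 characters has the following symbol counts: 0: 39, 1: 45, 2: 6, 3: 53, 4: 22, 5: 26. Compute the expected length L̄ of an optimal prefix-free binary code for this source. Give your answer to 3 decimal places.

2.429 bits/symbol

Probabilities are the counts divided by 191.
Repeatedly combine the two least-probable nodes; the expected code length is the sum of the merged weights.
merge 6/191 + 22/191 → 28/191
merge 26/191 + 28/191 → 54/191
merge 39/191 + 45/191 → 84/191
merge 53/191 + 54/191 → 107/191
merge 84/191 + 107/191 → 1
L = 28/191 + 54/191 + 84/191 + 107/191 + 1 = 464/191 ≈ 2.429 bits/symbol.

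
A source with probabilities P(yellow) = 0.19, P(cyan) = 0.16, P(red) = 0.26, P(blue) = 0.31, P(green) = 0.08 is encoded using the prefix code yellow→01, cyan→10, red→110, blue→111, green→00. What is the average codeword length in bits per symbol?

2.57 bits/symbol

L̄ = Σ pᵢ·ℓᵢ = 0.19·2 + 0.16·2 + 0.26·3 + 0.31·3 + 0.08·2 = 2.57 bits/symbol.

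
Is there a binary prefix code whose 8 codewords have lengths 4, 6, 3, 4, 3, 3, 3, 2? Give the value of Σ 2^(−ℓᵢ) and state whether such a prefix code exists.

0.890625; yes

With common denominator 2^6 = 64: Σ 2^(−ℓᵢ) = 4/64 + 1/64 + 8/64 + 4/64 + 8/64 + 8/64 + 8/64 + 16/64 = 57/64 = 0.890625.
Kraft's inequality requires Σ ≤ 1; here Σ = 0.890625 ≤ 1, so such a prefix code exists.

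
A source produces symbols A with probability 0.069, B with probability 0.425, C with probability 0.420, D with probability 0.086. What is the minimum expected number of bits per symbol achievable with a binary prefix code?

1.73 bits/symbol

Repeatedly combine the two least-probable nodes; the expected code length is the sum of the merged weights.
merge 69/1000 + 43/500 → 31/200
merge 31/200 + 21/50 → 23/40
merge 17/40 + 23/40 → 1
L = 31/200 + 23/40 + 1 = 173/100 = 1.73 bits/symbol.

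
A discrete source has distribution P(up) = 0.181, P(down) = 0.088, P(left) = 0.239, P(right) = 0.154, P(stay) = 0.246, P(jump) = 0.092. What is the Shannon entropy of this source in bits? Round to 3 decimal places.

2.478 bits

H = −Σ pᵢ log₂ pᵢ.
−0.181·log₂(0.181) = 0.4463
−0.088·log₂(0.088) = 0.3086
−0.239·log₂(0.239) = 0.4935
−0.154·log₂(0.154) = 0.4156
−0.246·log₂(0.246) = 0.4977
−0.092·log₂(0.092) = 0.3167
Sum ≈ 2.4785 → 2.478 bits.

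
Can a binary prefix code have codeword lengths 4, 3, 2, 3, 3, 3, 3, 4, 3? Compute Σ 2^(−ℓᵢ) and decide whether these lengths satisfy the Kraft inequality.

1.125; no

With common denominator 2^4 = 16: Σ 2^(−ℓᵢ) = 1/16 + 2/16 + 4/16 + 2/16 + 2/16 + 2/16 + 2/16 + 1/16 + 2/16 = 18/16 = 1.125.
Kraft's inequality requires Σ ≤ 1; here Σ = 1.125 > 1, so no such prefix code exists.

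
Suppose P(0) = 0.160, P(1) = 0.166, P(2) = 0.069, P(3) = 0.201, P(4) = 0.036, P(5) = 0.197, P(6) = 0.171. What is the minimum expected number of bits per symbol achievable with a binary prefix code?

2.707 bits/symbol

Repeatedly combine the two least-probable nodes; the expected code length is the sum of the merged weights.
merge 9/250 + 69/1000 → 21/200
merge 21/200 + 4/25 → 53/200
merge 83/500 + 171/1000 → 337/1000
merge 197/1000 + 201/1000 → 199/500
merge 53/200 + 337/1000 → 301/500
merge 199/500 + 301/500 → 1
L = 21/200 + 53/200 + 337/1000 + 199/500 + 301/500 + 1 = 2707/1000 = 2.707 bits/symbol.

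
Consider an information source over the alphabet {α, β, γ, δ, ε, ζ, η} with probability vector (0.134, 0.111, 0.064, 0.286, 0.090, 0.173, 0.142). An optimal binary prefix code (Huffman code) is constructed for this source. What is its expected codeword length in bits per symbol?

2.695 bits/symbol

Repeatedly combine the two least-probable nodes; the expected code length is the sum of the merged weights.
merge 8/125 + 9/100 → 77/500
merge 111/1000 + 67/500 → 49/200
merge 71/500 + 77/500 → 37/125
merge 173/1000 + 49/200 → 209/500
merge 143/500 + 37/125 → 291/500
merge 209/500 + 291/500 → 1
L = 77/500 + 49/200 + 37/125 + 209/500 + 291/500 + 1 = 539/200 = 2.695 bits/symbol.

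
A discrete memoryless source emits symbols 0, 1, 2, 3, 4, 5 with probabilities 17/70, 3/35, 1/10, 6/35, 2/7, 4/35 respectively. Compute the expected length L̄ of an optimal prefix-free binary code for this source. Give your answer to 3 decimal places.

Repeatedly combine the two least-probable nodes; the expected code length is the sum of the merged weights.
merge 3/35 + 1/10 → 13/70
merge 4/35 + 6/35 → 2/7
merge 13/70 + 17/70 → 3/7
merge 2/7 + 2/7 → 4/7
merge 3/7 + 4/7 → 1
L = 13/70 + 2/7 + 3/7 + 4/7 + 1 = 173/70 ≈ 2.471 bits/symbol.

2.471 bits/symbol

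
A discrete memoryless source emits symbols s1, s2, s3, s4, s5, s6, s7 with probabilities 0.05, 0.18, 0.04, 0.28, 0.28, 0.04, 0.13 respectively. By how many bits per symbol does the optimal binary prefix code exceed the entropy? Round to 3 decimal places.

Entropy H = −Σ p log₂ p ≈ 2.4440 bits.
Huffman merges: 1/25+1/25→2/25; 1/20+2/25→13/100; 13/100+13/100→13/50; 9/50+13/50→11/25; 7/25+7/25→14/25; 11/25+14/25→1. L = 247/100 ≈ 2.4700.
L − H = 2.4700 − 2.4440 = 0.026 bits.

0.026 bits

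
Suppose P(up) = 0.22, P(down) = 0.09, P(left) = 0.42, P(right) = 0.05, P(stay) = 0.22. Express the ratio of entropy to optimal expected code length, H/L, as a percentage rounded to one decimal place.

96.9%

Entropy H = −Σ p log₂ p ≈ 2.0155 bits.
Huffman merges: 1/20+9/100→7/50; 7/50+11/50→9/25; 11/50+9/25→29/50; 21/50+29/50→1. L = 52/25 ≈ 2.0800.
Efficiency = H/L = 2.0155/2.0800 = 96.9%.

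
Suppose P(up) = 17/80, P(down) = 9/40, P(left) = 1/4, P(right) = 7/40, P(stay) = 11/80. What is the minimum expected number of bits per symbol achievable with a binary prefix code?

2.3125 bits/symbol

Repeatedly combine the two least-probable nodes; the expected code length is the sum of the merged weights.
merge 11/80 + 7/40 → 5/16
merge 17/80 + 9/40 → 7/16
merge 1/4 + 5/16 → 9/16
merge 7/16 + 9/16 → 1
L = 5/16 + 7/16 + 9/16 + 1 = 37/16 = 2.3125 bits/symbol.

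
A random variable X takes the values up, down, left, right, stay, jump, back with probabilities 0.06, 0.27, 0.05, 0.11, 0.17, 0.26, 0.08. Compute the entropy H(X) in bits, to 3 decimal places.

H = −Σ pᵢ log₂ pᵢ.
−0.06·log₂(0.06) = 0.2435
−0.27·log₂(0.27) = 0.5100
−0.05·log₂(0.05) = 0.2161
−0.11·log₂(0.11) = 0.3503
−0.17·log₂(0.17) = 0.4346
−0.26·log₂(0.26) = 0.5053
−0.08·log₂(0.08) = 0.2915
Sum ≈ 2.5513 → 2.551 bits.

2.551 bits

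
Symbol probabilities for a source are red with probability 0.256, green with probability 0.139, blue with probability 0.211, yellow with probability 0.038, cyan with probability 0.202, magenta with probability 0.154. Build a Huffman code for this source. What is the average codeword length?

Repeatedly combine the two least-probable nodes; the expected code length is the sum of the merged weights.
merge 19/500 + 139/1000 → 177/1000
merge 77/500 + 177/1000 → 331/1000
merge 101/500 + 211/1000 → 413/1000
merge 32/125 + 331/1000 → 587/1000
merge 413/1000 + 587/1000 → 1
L = 177/1000 + 331/1000 + 413/1000 + 587/1000 + 1 = 627/250 = 2.508 bits/symbol.

2.508 bits/symbol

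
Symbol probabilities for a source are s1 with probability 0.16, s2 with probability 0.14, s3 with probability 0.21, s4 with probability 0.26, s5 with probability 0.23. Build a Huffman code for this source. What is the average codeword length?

2.3 bits/symbol

Repeatedly combine the two least-probable nodes; the expected code length is the sum of the merged weights.
merge 7/50 + 4/25 → 3/10
merge 21/100 + 23/100 → 11/25
merge 13/50 + 3/10 → 14/25
merge 11/25 + 14/25 → 1
L = 3/10 + 11/25 + 14/25 + 1 = 23/10 = 2.3 bits/symbol.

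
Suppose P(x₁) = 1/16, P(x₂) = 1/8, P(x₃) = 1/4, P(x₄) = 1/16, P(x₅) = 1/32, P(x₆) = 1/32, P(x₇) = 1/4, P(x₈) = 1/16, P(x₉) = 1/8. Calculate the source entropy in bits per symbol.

2.8125 bits

Each probability is a power of 1/2, so log₂(1/p) is an integer.
H = Σ p·log₂(1/p) = 1/16·4 + 1/8·3 + 1/4·2 + 1/16·4 + 1/32·5 + 1/32·5 + 1/4·2 + 1/16·4 + 1/8·3 = 2.8125 bits.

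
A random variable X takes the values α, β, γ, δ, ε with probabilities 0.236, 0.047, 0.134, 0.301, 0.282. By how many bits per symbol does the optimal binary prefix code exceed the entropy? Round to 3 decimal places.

Entropy H = −Σ p log₂ p ≈ 2.1239 bits.
Huffman merges: 47/1000+67/500→181/1000; 181/1000+59/250→417/1000; 141/500+301/1000→583/1000; 417/1000+583/1000→1. L = 2181/1000 ≈ 2.1810.
L − H = 2.1810 − 2.1239 = 0.057 bits.

0.057 bits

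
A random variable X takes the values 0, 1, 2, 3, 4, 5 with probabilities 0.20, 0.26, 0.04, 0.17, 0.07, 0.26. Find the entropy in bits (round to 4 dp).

H = −Σ pᵢ log₂ pᵢ.
−0.20·log₂(0.20) = 0.4644
−0.26·log₂(0.26) = 0.5053
−0.04·log₂(0.04) = 0.1858
−0.17·log₂(0.17) = 0.4346
−0.07·log₂(0.07) = 0.2686
−0.26·log₂(0.26) = 0.5053
Sum ≈ 2.3639 → 2.3639 bits.

2.3639 bits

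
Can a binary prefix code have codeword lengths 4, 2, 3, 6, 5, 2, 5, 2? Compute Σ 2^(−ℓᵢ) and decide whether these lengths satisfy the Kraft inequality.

With common denominator 2^6 = 64: Σ 2^(−ℓᵢ) = 4/64 + 16/64 + 8/64 + 1/64 + 2/64 + 16/64 + 2/64 + 16/64 = 65/64 = 1.015625.
Kraft's inequality requires Σ ≤ 1; here Σ = 1.015625 > 1, so no such prefix code exists.

1.015625; no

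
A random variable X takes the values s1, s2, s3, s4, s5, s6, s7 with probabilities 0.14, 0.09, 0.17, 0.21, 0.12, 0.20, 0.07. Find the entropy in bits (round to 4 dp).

2.7172 bits

H = −Σ pᵢ log₂ pᵢ.
−0.14·log₂(0.14) = 0.3971
−0.09·log₂(0.09) = 0.3127
−0.17·log₂(0.17) = 0.4346
−0.21·log₂(0.21) = 0.4728
−0.12·log₂(0.12) = 0.3671
−0.20·log₂(0.20) = 0.4644
−0.07·log₂(0.07) = 0.2686
Sum ≈ 2.7172 → 2.7172 bits.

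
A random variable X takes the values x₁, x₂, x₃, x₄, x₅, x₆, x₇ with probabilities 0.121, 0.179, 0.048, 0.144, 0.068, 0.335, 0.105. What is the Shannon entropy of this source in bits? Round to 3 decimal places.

2.560 bits

H = −Σ pᵢ log₂ pᵢ.
−0.121·log₂(0.121) = 0.3687
−0.179·log₂(0.179) = 0.4443
−0.048·log₂(0.048) = 0.2103
−0.144·log₂(0.144) = 0.4026
−0.068·log₂(0.068) = 0.2637
−0.335·log₂(0.335) = 0.5286
−0.105·log₂(0.105) = 0.3414
Sum ≈ 2.5595 → 2.560 bits.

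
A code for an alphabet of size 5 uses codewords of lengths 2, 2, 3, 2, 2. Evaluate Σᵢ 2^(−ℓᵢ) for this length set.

1.125

With common denominator 2^3 = 8: Σ 2^(−ℓᵢ) = 2/8 + 2/8 + 1/8 + 2/8 + 2/8 = 9/8 = 1.125.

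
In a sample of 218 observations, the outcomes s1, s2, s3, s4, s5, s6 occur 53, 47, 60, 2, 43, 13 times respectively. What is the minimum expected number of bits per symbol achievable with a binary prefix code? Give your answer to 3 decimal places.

Probabilities are the counts divided by 218.
Repeatedly combine the two least-probable nodes; the expected code length is the sum of the merged weights.
merge 1/109 + 13/218 → 15/218
merge 15/218 + 43/218 → 29/109
merge 47/218 + 53/218 → 50/109
merge 29/109 + 30/109 → 59/109
merge 50/109 + 59/109 → 1
L = 15/218 + 29/109 + 50/109 + 59/109 + 1 = 509/218 ≈ 2.335 bits/symbol.

2.335 bits/symbol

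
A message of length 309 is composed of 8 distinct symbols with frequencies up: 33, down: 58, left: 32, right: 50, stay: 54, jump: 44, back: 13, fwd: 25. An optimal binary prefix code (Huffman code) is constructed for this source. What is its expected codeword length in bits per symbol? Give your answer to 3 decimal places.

Probabilities are the counts divided by 309.
Repeatedly combine the two least-probable nodes; the expected code length is the sum of the merged weights.
merge 13/309 + 25/309 → 38/309
merge 32/309 + 11/103 → 65/309
merge 38/309 + 44/309 → 82/309
merge 50/309 + 18/103 → 104/309
merge 58/309 + 65/309 → 41/103
merge 82/309 + 104/309 → 62/103
merge 41/103 + 62/103 → 1
L = 38/309 + 65/309 + 82/309 + 104/309 + 41/103 + 62/103 + 1 = 907/309 ≈ 2.935 bits/symbol.

2.935 bits/symbol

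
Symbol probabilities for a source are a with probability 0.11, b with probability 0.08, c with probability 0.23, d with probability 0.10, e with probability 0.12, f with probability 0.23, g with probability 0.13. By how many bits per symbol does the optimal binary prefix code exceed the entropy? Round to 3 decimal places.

0.021 bits

Entropy H = −Σ p log₂ p ≈ 2.6990 bits.
Huffman merges: 2/25+1/10→9/50; 11/100+3/25→23/100; 13/100+9/50→31/100; 23/100+23/100→23/50; 23/100+31/100→27/50; 23/50+27/50→1. L = 68/25 ≈ 2.7200.
L − H = 2.7200 − 2.6990 = 0.021 bits.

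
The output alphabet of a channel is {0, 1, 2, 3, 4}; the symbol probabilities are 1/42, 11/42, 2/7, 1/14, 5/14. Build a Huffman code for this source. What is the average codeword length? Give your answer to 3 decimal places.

2.095 bits/symbol

Repeatedly combine the two least-probable nodes; the expected code length is the sum of the merged weights.
merge 1/42 + 1/14 → 2/21
merge 2/21 + 11/42 → 5/14
merge 2/7 + 5/14 → 9/14
merge 5/14 + 9/14 → 1
L = 2/21 + 5/14 + 9/14 + 1 = 44/21 ≈ 2.095 bits/symbol.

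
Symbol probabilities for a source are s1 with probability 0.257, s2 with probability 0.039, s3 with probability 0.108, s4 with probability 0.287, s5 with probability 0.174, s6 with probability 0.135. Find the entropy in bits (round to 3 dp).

2.379 bits

H = −Σ pᵢ log₂ pᵢ.
−0.257·log₂(0.257) = 0.5038
−0.039·log₂(0.039) = 0.1825
−0.108·log₂(0.108) = 0.3468
−0.287·log₂(0.287) = 0.5169
−0.174·log₂(0.174) = 0.4390
−0.135·log₂(0.135) = 0.3900
Sum ≈ 2.3789 → 2.379 bits.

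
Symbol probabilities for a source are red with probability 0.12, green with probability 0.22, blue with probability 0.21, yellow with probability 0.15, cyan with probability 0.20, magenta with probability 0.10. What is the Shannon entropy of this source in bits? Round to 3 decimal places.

2.528 bits

H = −Σ pᵢ log₂ pᵢ.
−0.12·log₂(0.12) = 0.3671
−0.22·log₂(0.22) = 0.4806
−0.21·log₂(0.21) = 0.4728
−0.15·log₂(0.15) = 0.4105
−0.20·log₂(0.20) = 0.4644
−0.10·log₂(0.10) = 0.3322
Sum ≈ 2.5276 → 2.528 bits.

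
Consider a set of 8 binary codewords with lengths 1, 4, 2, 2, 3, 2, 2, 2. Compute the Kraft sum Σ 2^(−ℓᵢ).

1.9375

With common denominator 2^4 = 16: Σ 2^(−ℓᵢ) = 8/16 + 1/16 + 4/16 + 4/16 + 2/16 + 4/16 + 4/16 + 4/16 = 31/16 = 1.9375.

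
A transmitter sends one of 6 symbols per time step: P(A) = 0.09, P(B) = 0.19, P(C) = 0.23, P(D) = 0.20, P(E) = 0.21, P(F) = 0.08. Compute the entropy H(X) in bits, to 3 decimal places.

2.484 bits

H = −Σ pᵢ log₂ pᵢ.
−0.09·log₂(0.09) = 0.3127
−0.19·log₂(0.19) = 0.4552
−0.23·log₂(0.23) = 0.4877
−0.20·log₂(0.20) = 0.4644
−0.21·log₂(0.21) = 0.4728
−0.08·log₂(0.08) = 0.2915
Sum ≈ 2.4843 → 2.484 bits.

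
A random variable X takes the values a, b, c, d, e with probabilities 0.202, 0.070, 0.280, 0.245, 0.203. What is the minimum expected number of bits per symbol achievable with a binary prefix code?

2.272 bits/symbol

Repeatedly combine the two least-probable nodes; the expected code length is the sum of the merged weights.
merge 7/100 + 101/500 → 34/125
merge 203/1000 + 49/200 → 56/125
merge 34/125 + 7/25 → 69/125
merge 56/125 + 69/125 → 1
L = 34/125 + 56/125 + 69/125 + 1 = 284/125 = 2.272 bits/symbol.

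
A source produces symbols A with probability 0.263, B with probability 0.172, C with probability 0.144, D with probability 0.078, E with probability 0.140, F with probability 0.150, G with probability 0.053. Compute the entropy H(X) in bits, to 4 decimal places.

H = −Σ pᵢ log₂ pᵢ.
−0.263·log₂(0.263) = 0.5068
−0.172·log₂(0.172) = 0.4368
−0.144·log₂(0.144) = 0.4026
−0.078·log₂(0.078) = 0.2871
−0.140·log₂(0.140) = 0.3971
−0.150·log₂(0.150) = 0.4105
−0.053·log₂(0.053) = 0.2246
Sum ≈ 2.6655 → 2.6655 bits.

2.6655 bits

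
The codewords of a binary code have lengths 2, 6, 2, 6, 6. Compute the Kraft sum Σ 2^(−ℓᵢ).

0.546875

With common denominator 2^6 = 64: Σ 2^(−ℓᵢ) = 16/64 + 1/64 + 16/64 + 1/64 + 1/64 = 35/64 = 0.546875.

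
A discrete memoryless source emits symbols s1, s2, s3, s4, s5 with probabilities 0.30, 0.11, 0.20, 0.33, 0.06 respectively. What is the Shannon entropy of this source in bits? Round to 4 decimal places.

H = −Σ pᵢ log₂ pᵢ.
−0.30·log₂(0.30) = 0.5211
−0.11·log₂(0.11) = 0.3503
−0.20·log₂(0.20) = 0.4644
−0.33·log₂(0.33) = 0.5278
−0.06·log₂(0.06) = 0.2435
Sum ≈ 2.1071 → 2.1071 bits.

2.1071 bits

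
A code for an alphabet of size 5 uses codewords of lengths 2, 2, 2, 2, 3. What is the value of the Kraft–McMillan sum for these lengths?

1.125

With common denominator 2^3 = 8: Σ 2^(−ℓᵢ) = 2/8 + 2/8 + 2/8 + 2/8 + 1/8 = 9/8 = 1.125.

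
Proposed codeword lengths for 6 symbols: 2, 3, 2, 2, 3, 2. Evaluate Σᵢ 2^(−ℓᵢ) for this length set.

With common denominator 2^3 = 8: Σ 2^(−ℓᵢ) = 2/8 + 1/8 + 2/8 + 2/8 + 1/8 + 2/8 = 10/8 = 1.25.

1.25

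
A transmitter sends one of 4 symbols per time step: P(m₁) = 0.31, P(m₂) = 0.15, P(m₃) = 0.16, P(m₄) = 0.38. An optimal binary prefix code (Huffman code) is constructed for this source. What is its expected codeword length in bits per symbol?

Repeatedly combine the two least-probable nodes; the expected code length is the sum of the merged weights.
merge 3/20 + 4/25 → 31/100
merge 31/100 + 31/100 → 31/50
merge 19/50 + 31/50 → 1
L = 31/100 + 31/50 + 1 = 193/100 = 1.93 bits/symbol.

1.93 bits/symbol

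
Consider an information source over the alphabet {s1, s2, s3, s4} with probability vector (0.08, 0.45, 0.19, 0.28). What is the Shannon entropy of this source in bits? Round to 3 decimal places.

1.779 bits

H = −Σ pᵢ log₂ pᵢ.
−0.08·log₂(0.08) = 0.2915
−0.45·log₂(0.45) = 0.5184
−0.19·log₂(0.19) = 0.4552
−0.28·log₂(0.28) = 0.5142
Sum ≈ 1.7794 → 1.779 bits.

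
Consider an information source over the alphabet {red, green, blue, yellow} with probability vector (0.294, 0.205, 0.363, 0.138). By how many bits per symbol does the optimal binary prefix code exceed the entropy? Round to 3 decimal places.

Entropy H = −Σ p log₂ p ≈ 1.9129 bits.
Huffman merges: 69/500+41/200→343/1000; 147/500+343/1000→637/1000; 363/1000+637/1000→1. L = 99/50 ≈ 1.9800.
L − H = 1.9800 − 1.9129 = 0.067 bits.

0.067 bits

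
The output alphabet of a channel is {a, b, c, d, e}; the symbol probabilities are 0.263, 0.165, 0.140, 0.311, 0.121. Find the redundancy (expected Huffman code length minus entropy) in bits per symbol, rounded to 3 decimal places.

Entropy H = −Σ p log₂ p ≈ 2.2255 bits.
Huffman merges: 121/1000+7/50→261/1000; 33/200+261/1000→213/500; 263/1000+311/1000→287/500; 213/500+287/500→1. L = 2261/1000 ≈ 2.2610.
L − H = 2.2610 − 2.2255 = 0.035 bits.

0.035 bits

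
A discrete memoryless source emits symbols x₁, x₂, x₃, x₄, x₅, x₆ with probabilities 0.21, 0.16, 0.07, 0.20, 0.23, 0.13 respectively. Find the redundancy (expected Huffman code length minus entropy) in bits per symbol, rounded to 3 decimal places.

Entropy H = −Σ p log₂ p ≈ 2.4991 bits.
Huffman merges: 7/100+13/100→1/5; 4/25+1/5→9/25; 1/5+21/100→41/100; 23/100+9/25→59/100; 41/100+59/100→1. L = 64/25 ≈ 2.5600.
L − H = 2.5600 − 2.4991 = 0.061 bits.

0.061 bits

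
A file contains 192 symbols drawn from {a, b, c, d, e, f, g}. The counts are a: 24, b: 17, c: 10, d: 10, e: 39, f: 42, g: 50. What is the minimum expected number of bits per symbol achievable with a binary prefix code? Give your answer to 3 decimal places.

2.615 bits/symbol

Probabilities are the counts divided by 192.
Repeatedly combine the two least-probable nodes; the expected code length is the sum of the merged weights.
merge 5/96 + 5/96 → 5/48
merge 17/192 + 5/48 → 37/192
merge 1/8 + 37/192 → 61/192
merge 13/64 + 7/32 → 27/64
merge 25/96 + 61/192 → 37/64
merge 27/64 + 37/64 → 1
L = 5/48 + 37/192 + 61/192 + 27/64 + 37/64 + 1 = 251/96 ≈ 2.615 bits/symbol.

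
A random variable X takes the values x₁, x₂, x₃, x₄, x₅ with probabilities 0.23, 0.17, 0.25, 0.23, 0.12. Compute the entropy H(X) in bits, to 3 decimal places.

H = −Σ pᵢ log₂ pᵢ.
−0.23·log₂(0.23) = 0.4877
−0.17·log₂(0.17) = 0.4346
−0.25·log₂(0.25) = 0.5000
−0.23·log₂(0.23) = 0.4877
−0.12·log₂(0.12) = 0.3671
Sum ≈ 2.2770 → 2.277 bits.

2.277 bits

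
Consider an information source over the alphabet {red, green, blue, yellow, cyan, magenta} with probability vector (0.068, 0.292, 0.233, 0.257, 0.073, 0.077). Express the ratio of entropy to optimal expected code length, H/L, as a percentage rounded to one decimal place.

99.0%

Entropy H = −Σ p log₂ p ≈ 2.3362 bits.
Huffman merges: 17/250+73/1000→141/1000; 77/1000+141/1000→109/500; 109/500+233/1000→451/1000; 257/1000+73/250→549/1000; 451/1000+549/1000→1. L = 2359/1000 ≈ 2.3590.
Efficiency = H/L = 2.3362/2.3590 = 99.0%.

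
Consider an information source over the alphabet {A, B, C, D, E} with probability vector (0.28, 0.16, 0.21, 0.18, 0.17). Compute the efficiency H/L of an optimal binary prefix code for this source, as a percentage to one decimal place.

Entropy H = −Σ p log₂ p ≈ 2.2900 bits.
Huffman merges: 4/25+17/100→33/100; 9/50+21/100→39/100; 7/25+33/100→61/100; 39/100+61/100→1. L = 233/100 ≈ 2.3300.
Efficiency = H/L = 2.2900/2.3300 = 98.3%.

98.3%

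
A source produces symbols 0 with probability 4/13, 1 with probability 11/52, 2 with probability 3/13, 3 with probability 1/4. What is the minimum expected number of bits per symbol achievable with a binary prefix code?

2 bits/symbol

Repeatedly combine the two least-probable nodes; the expected code length is the sum of the merged weights.
merge 11/52 + 3/13 → 23/52
merge 1/4 + 4/13 → 29/52
merge 23/52 + 29/52 → 1
L = 23/52 + 29/52 + 1 = 2 bits/symbol.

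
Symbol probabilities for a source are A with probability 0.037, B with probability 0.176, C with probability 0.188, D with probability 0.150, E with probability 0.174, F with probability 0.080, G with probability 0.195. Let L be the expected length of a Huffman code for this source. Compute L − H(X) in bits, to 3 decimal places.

0.063 bits

Entropy H = −Σ p log₂ p ≈ 2.6713 bits.
Huffman merges: 37/1000+2/25→117/1000; 117/1000+3/20→267/1000; 87/500+22/125→7/20; 47/250+39/200→383/1000; 267/1000+7/20→617/1000; 383/1000+617/1000→1. L = 1367/500 ≈ 2.7340.
L − H = 2.7340 − 2.6713 = 0.063 bits.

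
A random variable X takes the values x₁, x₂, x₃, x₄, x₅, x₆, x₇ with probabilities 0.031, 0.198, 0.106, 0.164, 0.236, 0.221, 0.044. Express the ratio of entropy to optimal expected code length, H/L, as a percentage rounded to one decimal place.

Entropy H = −Σ p log₂ p ≈ 2.5601 bits.
Huffman merges: 31/1000+11/250→3/40; 3/40+53/500→181/1000; 41/250+181/1000→69/200; 99/500+221/1000→419/1000; 59/250+69/200→581/1000; 419/1000+581/1000→1. L = 2601/1000 ≈ 2.6010.
Efficiency = H/L = 2.5601/2.6010 = 98.4%.

98.4%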